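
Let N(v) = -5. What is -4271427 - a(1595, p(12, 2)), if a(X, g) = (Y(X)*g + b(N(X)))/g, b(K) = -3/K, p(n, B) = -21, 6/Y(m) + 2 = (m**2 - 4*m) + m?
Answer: -189807969401441/44436665 ≈ -4.2714e+6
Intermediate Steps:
Y(m) = 6/(-2 + m**2 - 3*m) (Y(m) = 6/(-2 + ((m**2 - 4*m) + m)) = 6/(-2 + (m**2 - 3*m)) = 6/(-2 + m**2 - 3*m))
a(X, g) = (3/5 + 6*g/(-2 + X**2 - 3*X))/g (a(X, g) = ((6/(-2 + X**2 - 3*X))*g - 3/(-5))/g = (6*g/(-2 + X**2 - 3*X) - 3*(-1/5))/g = (6*g/(-2 + X**2 - 3*X) + 3/5)/g = (3/5 + 6*g/(-2 + X**2 - 3*X))/g)
-4271427 - a(1595, p(12, 2)) = -4271427 - 3*(2 - 1*1595**2 - 10*(-21) + 3*1595)/(5*(-21)*(2 - 1*1595**2 + 3*1595)) = -4271427 - 3*(-1)*(2 - 1*2544025 + 210 + 4785)/(5*21*(2 - 1*2544025 + 4785)) = -4271427 - 3*(-1)*(2 - 2544025 + 210 + 4785)/(5*21*(2 - 2544025 + 4785)) = -4271427 - 3*(-1)*(-2539028)/(5*21*(-2539238)) = -4271427 - 3*(-1)*(-1)*(-2539028)/(5*21*2539238) = -4271427 - 1*(-1269514/44436665) = -4271427 + 1269514/44436665 = -189807969401441/44436665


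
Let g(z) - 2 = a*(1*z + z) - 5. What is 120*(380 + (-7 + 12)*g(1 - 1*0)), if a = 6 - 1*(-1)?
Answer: 52200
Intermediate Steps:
a = 7 (a = 6 + 1 = 7)
g(z) = -3 + 14*z (g(z) = 2 + (7*(1*z + z) - 5) = 2 + (7*(z + z) - 5) = 2 + (7*(2*z) - 5) = 2 + (14*z - 5) = 2 + (-5 + 14*z) = -3 + 14*z)
120*(380 + (-7 + 12)*g(1 - 1*0)) = 120*(380 + (-7 + 12)*(-3 + 14*(1 - 1*0))) = 120*(380 + 5*(-3 + 14*(1 + 0))) = 120*(380 + 5*(-3 + 14*1)) = 120*(380 + 5*(-3 + 14)) = 120*(380 + 5*11) = 120*(380 + 55) = 120*435 = 52200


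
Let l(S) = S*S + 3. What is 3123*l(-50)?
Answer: 7816869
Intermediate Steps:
l(S) = 3 + S² (l(S) = S² + 3 = 3 + S²)
3123*l(-50) = 3123*(3 + (-50)²) = 3123*(3 + 2500) = 3123*2503 = 7816869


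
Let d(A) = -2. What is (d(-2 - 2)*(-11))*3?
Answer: 66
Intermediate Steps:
(d(-2 - 2)*(-11))*3 = -2*(-11)*3 = 22*3 = 66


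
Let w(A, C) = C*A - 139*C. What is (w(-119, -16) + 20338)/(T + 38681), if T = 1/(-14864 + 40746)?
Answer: 633229012/1001141643 ≈ 0.63251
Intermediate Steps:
w(A, C) = -139*C + A*C (w(A, C) = A*C - 139*C = -139*C + A*C)
T = 1/25882 ≈ 3.8637e-5
(w(-119, -16) + 20338)/(T + 38681) = (-16*(-139 - 119) + 20338)/(1/25882 + 38681) = (-16*(-258) + 20338)/(1001141643/25882) = (4128 + 20338)*(25882/1001141643) = 24466*(25882/1001141643) = 633229012/1001141643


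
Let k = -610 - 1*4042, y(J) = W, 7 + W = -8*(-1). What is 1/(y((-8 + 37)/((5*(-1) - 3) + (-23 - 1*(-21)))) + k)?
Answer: -1/4651 ≈ -0.00021501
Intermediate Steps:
W = 1 (W = -7 - 8*(-1) = -7 + 8 = 1)
y(J) = 1
k = -4652 (k = -610 - 4042 = -4652)
1/(y((-8 + 37)/((5*(-1) - 3) + (-23 - 1*(-21)))) + k) = 1/(1 - 4652) = 1/(-4651) = -1/4651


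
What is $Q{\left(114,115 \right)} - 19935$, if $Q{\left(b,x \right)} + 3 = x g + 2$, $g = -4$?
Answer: $-20396$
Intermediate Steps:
$Q{\left(b,x \right)} = -1 - 4 x$ ($Q{\left(b,x \right)} = -3 + \left(x \left(-4\right) + 2\right) = -3 - \left(-2 + 4 x\right) = -1 - 4 x$)
$Q{\left(114,115 \right)} - 19935 = \left(-1 - 460\right) - 19935 = -461 - 19935 = -20396$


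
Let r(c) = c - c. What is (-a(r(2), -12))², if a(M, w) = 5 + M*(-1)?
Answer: 25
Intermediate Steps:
r(c) = 0
a(M, w) = 5 - M
(-a(r(2), -12))² = (-(5 - 1*0))² = (-(5 + 0))² = (-1*5)² = (-5)² = 25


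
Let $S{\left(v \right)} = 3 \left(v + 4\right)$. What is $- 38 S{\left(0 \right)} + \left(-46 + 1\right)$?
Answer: $-501$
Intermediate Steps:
$S{\left(v \right)} = 12 + 3 v$ ($S{\left(v \right)} = 3 \left(4 + v\right) = 12 + 3 v$)
$- 38 S{\left(0 \right)} + \left(-46 + 1\right) = - 38 \left(12 + 3 \cdot 0\right) + \left(-46 + 1\right) = - 38 \left(12 + 0\right) - 45 = \left(-38\right) 12 - 45 = -456 - 45 = -501$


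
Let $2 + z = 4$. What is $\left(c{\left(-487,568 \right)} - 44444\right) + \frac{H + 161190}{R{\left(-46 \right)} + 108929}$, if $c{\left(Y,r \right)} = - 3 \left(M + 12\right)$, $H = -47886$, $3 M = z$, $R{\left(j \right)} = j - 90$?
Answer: $- \frac{4839216922}{108793} \approx -44481.0$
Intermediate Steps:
$z = 2$ ($z = -2 + 4 = 2$)
$R{\left(j \right)} = -90 + j$
$M = \frac{2}{3}$ ($M = \frac{1}{3} \cdot 2 = \frac{2}{3} \approx 0.66667$)
$c{\left(Y,r \right)} = -38$ ($c{\left(Y,r \right)} = - 3 \left(\frac{2}{3} + 12\right) = \left(-3\right) \frac{38}{3} = -38$)
$\left(c{\left(-487,568 \right)} - 44444\right) + \frac{H + 161190}{R{\left(-46 \right)} + 108929} = \left(-38 - 44444\right) + \frac{-47886 + 161190}{\left(-90 - 46\right) + 108929} = -44482 + \frac{113304}{-136 + 108929} = -44482 + \frac{113304}{108793} = - \frac{4839216922}{108793}$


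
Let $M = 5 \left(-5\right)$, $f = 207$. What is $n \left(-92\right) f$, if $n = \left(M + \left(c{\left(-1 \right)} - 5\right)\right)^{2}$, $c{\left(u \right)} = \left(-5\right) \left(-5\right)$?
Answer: $-476100$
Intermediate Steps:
$c{\left(u \right)} = 25$
$M = -25$
$n = 25$ ($n = \left(-25 + \left(25 - 5\right)\right)^{2} = \left(-25 + 20\right)^{2} = \left(-5\right)^{2} = 25$)
$n \left(-92\right) f = 25 \left(-92\right) 207 = \left(-2300\right) 207 = -476100$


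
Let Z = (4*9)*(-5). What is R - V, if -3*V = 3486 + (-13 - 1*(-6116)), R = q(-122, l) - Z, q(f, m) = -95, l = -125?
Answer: 9844/3 ≈ 3281.3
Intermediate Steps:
Z = -180 (Z = 36*(-5) = -180)
R = 85 (R = -95 - 1*(-180) = -95 + 180 = 85)
V = -9589/3 (V = -(3486 + (-13 - 1*(-6116)))/3 = -(3486 + (-13 + 6116))/3 = -(3486 + 6103)/3 = -1/3*9589 = -9589/3 ≈ -3196.3)
R - V = 85 - 1*(-9589/3) = 85 + 9589/3 = 9844/3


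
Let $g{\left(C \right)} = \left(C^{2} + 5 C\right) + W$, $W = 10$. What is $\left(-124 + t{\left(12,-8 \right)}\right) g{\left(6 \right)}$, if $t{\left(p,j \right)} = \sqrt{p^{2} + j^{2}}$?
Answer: $-9424 + 304 \sqrt{13} \approx -8327.9$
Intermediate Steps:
$t{\left(p,j \right)} = \sqrt{j^{2} + p^{2}}$
$g{\left(C \right)} = 10 + C^{2} + 5 C$ ($g{\left(C \right)} = \left(C^{2} + 5 C\right) + 10 = 10 + C^{2} + 5 C$)
$\left(-124 + t{\left(12,-8 \right)}\right) g{\left(6 \right)} = \left(-124 + \sqrt{\left(-8\right)^{2} + 12^{2}}\right) \left(10 + 6^{2} + 5 \cdot 6\right) = \left(-124 + \sqrt{64 + 144}\right) \left(10 + 36 + 30\right) = \left(-124 + \sqrt{208}\right) 76 = \left(-124 + 4 \sqrt{13}\right) 76 = -9424 + 304 \sqrt{13}$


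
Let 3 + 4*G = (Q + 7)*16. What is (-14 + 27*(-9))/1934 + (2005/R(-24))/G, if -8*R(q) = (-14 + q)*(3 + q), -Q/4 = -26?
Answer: -243851459/1368163818 ≈ -0.17823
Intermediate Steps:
Q = 104 (Q = -4*(-26) = 104)
R(q) = -(-14 + q)*(3 + q)/8
G = 1773/4 (G = -3/4 + ((104 + 7)*16)/4 = -3/4 + (111*16)/4 = -3/4 + (1/4)*1776 = -3/4 + 444 = 1773/4 ≈ 443.25)
(-14 + 27*(-9))/1934 + (2005/R(-24))/G = (-14 + 27*(-9))/1934 + (2005/(21/4 - 1/8*(-24)**2 + (11/8)*(-24)))/(1773/4) = (-14 - 243)*(1/1934) + (2005/(21/4 - 1/8*576 - 33))*(4/1773) = -257*1/1934 + (2005/(21/4 - 72 - 33))*(4/1773) = -257/1934 + (2005/(-399/4))*(4/1773) = -257/1934 + (2005*(-4/399))*(4/1773) = -257/1934 - 8020/399*4/1773 = -257/1934 - 32080/707427 = -243851459/1368163818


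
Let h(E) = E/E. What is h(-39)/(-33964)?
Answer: -1/33964 ≈ -2.9443e-5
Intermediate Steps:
h(E) = 1
h(-39)/(-33964) = 1/(-33964) = 1*(-1/33964) = -1/33964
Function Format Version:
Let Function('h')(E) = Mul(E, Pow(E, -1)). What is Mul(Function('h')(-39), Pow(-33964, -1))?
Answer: Rational(-1, 33964) ≈ -2.9443e-5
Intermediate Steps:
Function('h')(E) = 1
Mul(Function('h')(-39), Pow(-33964, -1)) = Mul(1, Pow(-33964, -1)) = Mul(1, Rational(-1, 33964)) = Rational(-1, 33964)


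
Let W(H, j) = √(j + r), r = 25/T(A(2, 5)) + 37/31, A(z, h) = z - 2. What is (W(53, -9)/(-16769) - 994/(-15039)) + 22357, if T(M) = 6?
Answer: 336227917/15039 - I*√125922/3119034 ≈ 22357.0 - 0.00011377*I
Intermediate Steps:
A(z, h) = -2 + z
r = 997/186 (r = 25/6 + 37/31 = 997/186 ≈ 5.3602)
W(H, j) = √(997/186 + j) (W(H, j) = √(j + 997/186) = √(997/186 + j))
(W(53, -9)/(-16769) - 994/(-15039)) + 22357 = ((√(185442 + 34596*(-9))/186)/(-16769) - 994/(-15039)) + 22357 = ((√(185442 - 311364)/186)*(-1/16769) - 994*(-1/15039)) + 22357 = ((√(-125922)/186)*(-1/16769) + 994/15039) + 22357 = (((I*√125922)/186)*(-1/16769) + 994/15039) + 22357 = ((I*√125922/186)*(-1/16769) + 994/15039) + 22357 = (-I*√125922/3119034 + 994/15039) + 22357 = (994/15039 - I*√125922/3119034) + 22357 = 336227917/15039 - I*√125922/3119034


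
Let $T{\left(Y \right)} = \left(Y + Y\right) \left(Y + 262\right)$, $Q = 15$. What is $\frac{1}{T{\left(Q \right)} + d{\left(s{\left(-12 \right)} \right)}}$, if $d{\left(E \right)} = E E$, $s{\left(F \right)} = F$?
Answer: $\frac{1}{8454} \approx 0.00011829$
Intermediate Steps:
$T{\left(Y \right)} = 2 Y \left(262 + Y\right)$
$d{\left(E \right)} = E^{2}$
$\frac{1}{T{\left(Q \right)} + d{\left(s{\left(-12 \right)} \right)}} = \frac{1}{2 \cdot 15 \left(262 + 15\right) + \left(-12\right)^{2}} = \frac{1}{2 \cdot 15 \cdot 277 + 144} = \frac{1}{8310 + 144} = \frac{1}{8454}$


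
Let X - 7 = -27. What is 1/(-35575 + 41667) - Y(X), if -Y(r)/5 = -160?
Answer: -4873599/6092 ≈ -800.00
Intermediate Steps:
X = -20 (X = 7 - 27 = -20)
Y(r) = 800 (Y(r) = -5*(-160) = 800)
1/(-35575 + 41667) - Y(X) = 1/(-35575 + 41667) - 1*800 = 1/6092 - 800 = -4873599/6092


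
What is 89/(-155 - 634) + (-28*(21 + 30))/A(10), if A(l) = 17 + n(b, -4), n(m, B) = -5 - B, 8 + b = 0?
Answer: -282029/3156 ≈ -89.363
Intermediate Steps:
b = -8 (b = -8 + 0 = -8)
A(l) = 16 (A(l) = 17 + (-5 - 1*(-4)) = 17 + (-5 + 4) = 17 - 1 = 16)
89/(-155 - 634) + (-28*(21 + 30))/A(10) = 89/(-155 - 634) - 28*(21 + 30)/16 = 89/(-789) - 28*51*(1/16) = 89*(-1/789) - 1428*1/16 = -89/789 - 357/4 = -282029/3156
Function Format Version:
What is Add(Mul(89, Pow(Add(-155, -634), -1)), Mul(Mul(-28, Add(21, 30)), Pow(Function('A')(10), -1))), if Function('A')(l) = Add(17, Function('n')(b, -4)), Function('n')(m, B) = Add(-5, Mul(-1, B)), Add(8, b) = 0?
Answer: Rational(-282029, 3156) ≈ -89.363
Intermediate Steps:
b = -8 (b = Add(-8, 0) = -8)
Function('A')(l) = 16 (Function('A')(l) = Add(17, Add(-5, Mul(-1, -4))) = Add(17, Add(-5, 4)) = Add(17, -1) = 16)
Add(Mul(89, Pow(Add(-155, -634), -1)), Mul(Mul(-28, Add(21, 30)), Pow(Function('A')(10), -1))) = Add(Mul(89, Pow(Add(-155, -634), -1)), Mul(Mul(-28, Add(21, 30)), Pow(16, -1))) = Add(Mul(89, Pow(-789, -1)), Mul(Mul(-28, 51), Rational(1, 16))) = Add(Mul(89, Rational(-1, 789)), Mul(-1428, Rational(1, 16))) = Add(Rational(-89, 789), Rational(-357, 4)) = Rational(-282029, 3156)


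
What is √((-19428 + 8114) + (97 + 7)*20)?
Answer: 9*I*√114 ≈ 96.094*I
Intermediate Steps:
√((-19428 + 8114) + (97 + 7)*20) = √(-11314 + 104*20) = √(-11314 + 2080) = √(-9234) = 9*I*√114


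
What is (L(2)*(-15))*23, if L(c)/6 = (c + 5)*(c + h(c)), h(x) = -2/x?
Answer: -14490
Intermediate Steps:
L(c) = 6*(5 + c)*(c - 2/c) (L(c) = 6*((c + 5)*(c - 2/c)) = 6*((5 + c)*(c - 2/c)) = 6*(5 + c)*(c - 2/c))
(L(2)*(-15))*23 = ((-12 - 60/2 + 6*2² + 30*2)*(-15))*23 = ((-12 - 60*½ + 6*4 + 60)*(-15))*23 = ((-12 - 30 + 24 + 60)*(-15))*23 = (42*(-15))*23 = -630*23 = -14490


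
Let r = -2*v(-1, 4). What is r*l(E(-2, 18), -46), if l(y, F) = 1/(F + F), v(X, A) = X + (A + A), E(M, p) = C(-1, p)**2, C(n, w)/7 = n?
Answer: 7/46 ≈ 0.15217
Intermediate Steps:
C(n, w) = 7*n
E(M, p) = 49 (E(M, p) = (7*(-1))**2 = (-7)**2 = 49)
v(X, A) = X + 2*A
l(y, F) = 1/(2*F)
r = -14 (r = -2*(-1 + 2*4) = -2*(-1 + 8) = -2*7 = -14)
r*l(E(-2, 18), -46) = -7/(-46) = -7*(-1)/46 = -14*(-1/92) = 7/46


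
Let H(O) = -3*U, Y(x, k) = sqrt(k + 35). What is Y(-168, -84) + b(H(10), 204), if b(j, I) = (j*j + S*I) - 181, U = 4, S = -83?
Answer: -16969 + 7*I ≈ -16969.0 + 7.0*I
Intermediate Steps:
Y(x, k) = sqrt(35 + k)
H(O) = -12 (H(O) = -3*4 = -12)
b(j, I) = -181 + j**2 - 83*I (b(j, I) = (j*j - 83*I) - 181 = (j**2 - 83*I) - 181 = -181 + j**2 - 83*I)
Y(-168, -84) + b(H(10), 204) = sqrt(35 - 84) + (-181 + (-12)**2 - 83*204) = sqrt(-49) + (-181 + 144 - 16932) = 7*I - 16969 = -16969 + 7*I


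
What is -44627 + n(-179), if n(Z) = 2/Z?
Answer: -7988235/179 ≈ -44627.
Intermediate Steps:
-44627 + n(-179) = -44627 + 2/(-179) = -44627 + 2*(-1/179) = -44627 - 2/179 = -7988235/179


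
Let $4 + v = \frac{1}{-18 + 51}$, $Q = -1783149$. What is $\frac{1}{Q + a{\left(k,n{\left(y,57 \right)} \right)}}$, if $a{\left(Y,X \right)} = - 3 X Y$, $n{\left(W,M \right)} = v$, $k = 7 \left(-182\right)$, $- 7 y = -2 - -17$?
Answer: $- \frac{11}{19781533} \approx -5.5607 \cdot 10^{-7}$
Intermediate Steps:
$y = - \frac{15}{7}$ ($y = - \frac{-2 - -17}{7} = - \frac{-2 + 17}{7} = \left(- \frac{1}{7}\right) 15 = - \frac{15}{7} \approx -2.1429$)
$k = -1274$
$v = - \frac{131}{33}$ ($v = -4 + \frac{1}{-18 + 51} = -4 + \frac{1}{33} = - \frac{131}{33} \approx -3.9697$)
$n{\left(W,M \right)} = - \frac{131}{33}$
$a{\left(Y,X \right)} = - 3 X Y$
$\frac{1}{Q + a{\left(k,n{\left(y,57 \right)} \right)}} = \frac{1}{-1783149 - \left(- \frac{131}{11}\right) \left(-1274\right)} = \frac{1}{-1783149 - \frac{166894}{11}} = \frac{1}{- \frac{19781533}{11}} = - \frac{11}{19781533}$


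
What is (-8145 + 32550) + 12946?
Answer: 37351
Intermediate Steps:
(-8145 + 32550) + 12946 = 24405 + 12946 = 37351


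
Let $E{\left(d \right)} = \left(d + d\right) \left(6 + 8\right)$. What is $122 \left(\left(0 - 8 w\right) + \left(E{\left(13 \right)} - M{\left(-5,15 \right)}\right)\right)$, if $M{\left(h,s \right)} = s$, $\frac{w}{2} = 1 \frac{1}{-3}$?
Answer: $\frac{129686}{3} \approx 43229.0$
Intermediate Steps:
$E{\left(d \right)} = 28 d$ ($E{\left(d \right)} = 2 d 14 = 28 d$)
$w = - \frac{2}{3}$ ($w = 2 \cdot 1 \frac{1}{-3} = 2 \cdot 1 \left(- \frac{1}{3}\right) = 2 \left(- \frac{1}{3}\right) = - \frac{2}{3} \approx -0.66667$)
$122 \left(\left(0 - 8 w\right) + \left(E{\left(13 \right)} - M{\left(-5,15 \right)}\right)\right) = 122 \left(\left(0 - - \frac{16}{3}\right) + \left(28 \cdot 13 - 15\right)\right) = 122 \left(\left(0 + \frac{16}{3}\right) + \left(364 - 15\right)\right) = 122 \left(\frac{16}{3} + 349\right) = 122 \cdot \frac{1063}{3} = \frac{129686}{3}$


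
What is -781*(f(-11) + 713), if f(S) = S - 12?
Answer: -538890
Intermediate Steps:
f(S) = -12 + S
-781*(f(-11) + 713) = -781*((-12 - 11) + 713) = -781*(-23 + 713) = -781*690 = -538890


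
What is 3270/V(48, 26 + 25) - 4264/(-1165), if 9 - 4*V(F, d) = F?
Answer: -5023968/15145 ≈ -331.72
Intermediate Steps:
V(F, d) = 9/4 - F/4
3270/V(48, 26 + 25) - 4264/(-1165) = 3270/(9/4 - 1/4*48) - 4264/(-1165) = 3270/(9/4 - 12) - 4264*(-1/1165) = 3270/(-39/4) + 4264/1165 = 3270*(-4/39) + 4264/1165 = -4360/13 + 4264/1165 = -5023968/15145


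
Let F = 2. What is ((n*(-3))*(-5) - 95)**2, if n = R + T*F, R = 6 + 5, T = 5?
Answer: 48400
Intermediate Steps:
R = 11
n = 21 (n = 11 + 5*2 = 11 + 10 = 21)
((n*(-3))*(-5) - 95)**2 = ((21*(-3))*(-5) - 95)**2 = (-63*(-5) - 95)**2 = (315 - 95)**2 = 220**2 = 48400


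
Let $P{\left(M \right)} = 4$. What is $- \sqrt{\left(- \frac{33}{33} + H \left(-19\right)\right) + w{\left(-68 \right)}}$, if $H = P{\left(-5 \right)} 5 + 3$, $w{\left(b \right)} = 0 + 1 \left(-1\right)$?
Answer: $- i \sqrt{439} \approx - 20.952 i$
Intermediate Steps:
$w{\left(b \right)} = -1$ ($w{\left(b \right)} = 0 - 1 = -1$)
$H = 23$ ($H = 4 \cdot 5 + 3 = 20 + 3 = 23$)
$- \sqrt{\left(- \frac{33}{33} + H \left(-19\right)\right) + w{\left(-68 \right)}} = - \sqrt{\left(- \frac{33}{33} + 23 \left(-19\right)\right) - 1} = - \sqrt{\left(\left(-33\right) \frac{1}{33} - 437\right) - 1} = - \sqrt{\left(-1 - 437\right) - 1} = - \sqrt{-438 - 1} = - \sqrt{-439} = - i \sqrt{439}$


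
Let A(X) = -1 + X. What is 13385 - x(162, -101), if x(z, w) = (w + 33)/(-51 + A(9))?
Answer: 575487/43 ≈ 13383.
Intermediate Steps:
x(z, w) = -33/43 - w/43 (x(z, w) = (w + 33)/(-51 + (-1 + 9)) = (33 + w)/(-51 + 8) = (33 + w)/(-43) = (33 + w)*(-1/43) = -33/43 - w/43)
13385 - x(162, -101) = 13385 - (-33/43 - 1/43*(-101)) = 13385 - (-33/43 + 101/43) = 13385 - 1*68/43 = 13385 - 68/43 = 575487/43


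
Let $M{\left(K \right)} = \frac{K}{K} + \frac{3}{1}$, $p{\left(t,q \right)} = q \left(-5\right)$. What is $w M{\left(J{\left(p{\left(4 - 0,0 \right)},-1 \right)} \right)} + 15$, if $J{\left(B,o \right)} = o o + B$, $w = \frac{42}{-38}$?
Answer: $\frac{201}{19} \approx 10.579$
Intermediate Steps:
$p{\left(t,q \right)} = - 5 q$
$w = - \frac{21}{19}$ ($w = 42 \left(- \frac{1}{38}\right) = - \frac{21}{19} \approx -1.1053$)
$J{\left(B,o \right)} = B + o^{2}$ ($J{\left(B,o \right)} = o^{2} + B = B + o^{2}$)
$M{\left(K \right)} = 4$ ($M{\left(K \right)} = 1 + 3 \cdot 1 = 1 + 3 = 4$)
$w M{\left(J{\left(p{\left(4 - 0,0 \right)},-1 \right)} \right)} + 15 = \left(- \frac{21}{19}\right) 4 + 15 = - \frac{84}{19} + 15 = \frac{201}{19}$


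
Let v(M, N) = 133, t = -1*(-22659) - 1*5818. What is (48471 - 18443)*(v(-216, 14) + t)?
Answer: 509695272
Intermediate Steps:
t = 16841 (t = 22659 - 5818 = 16841)
(48471 - 18443)*(v(-216, 14) + t) = (48471 - 18443)*(133 + 16841) = 30028*16974 = 509695272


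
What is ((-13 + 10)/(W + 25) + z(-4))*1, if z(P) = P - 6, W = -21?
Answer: -43/4 ≈ -10.750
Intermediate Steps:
z(P) = -6 + P
((-13 + 10)/(W + 25) + z(-4))*1 = ((-13 + 10)/(-21 + 25) + (-6 - 4))*1 = (-3/4 - 10)*1 = -43/4*1 = -43/4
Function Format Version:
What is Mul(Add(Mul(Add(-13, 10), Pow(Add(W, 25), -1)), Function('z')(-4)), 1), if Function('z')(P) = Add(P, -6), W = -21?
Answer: Rational(-43, 4) ≈ -10.750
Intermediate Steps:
Function('z')(P) = Add(-6, P)
Mul(Add(Mul(Add(-13, 10), Pow(Add(W, 25), -1)), Function('z')(-4)), 1) = Mul(Add(Mul(Add(-13, 10), Pow(Add(-21, 25), -1)), Add(-6, -4)), 1) = Mul(Add(Mul(-3, Pow(4, -1)), -10), 1) = Mul(Add(Mul(-3, Rational(1, 4)), -10), 1) = Mul(Add(Rational(-3, 4), -10), 1) = Mul(Rational(-43, 4), 1) = Rational(-43, 4)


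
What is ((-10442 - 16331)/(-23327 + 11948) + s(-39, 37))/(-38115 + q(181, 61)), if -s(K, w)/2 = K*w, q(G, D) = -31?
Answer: -32866567/434063334 ≈ -0.075718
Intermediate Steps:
s(K, w) = -2*K*w
((-10442 - 16331)/(-23327 + 11948) + s(-39, 37))/(-38115 + q(181, 61)) = ((-10442 - 16331)/(-23327 + 11948) - 2*(-39)*37)/(-38115 - 31) = (-26773/(-11379) + 2886)/(-38146) = (-26773*(-1/11379) + 2886)*(-1/38146) = (26773/11379 + 2886)*(-1/38146) = (32866567/11379)*(-1/38146) = -32866567/434063334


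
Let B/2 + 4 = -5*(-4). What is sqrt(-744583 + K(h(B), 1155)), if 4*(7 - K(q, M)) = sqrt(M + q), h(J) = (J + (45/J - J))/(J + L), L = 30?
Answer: sqrt(-45794402304 - 62*sqrt(71038515))/248 ≈ 862.89*I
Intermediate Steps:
B = 32 (B = -8 + 2*(-5*(-4)) = -8 + 2*20 = -8 + 40 = 32)
h(J) = 45/(J*(30 + J)) (h(J) = (J + (45/J - J))/(J + 30) = (J + (-J + 45/J))/(30 + J) = (45/J)/(30 + J) = 45/(J*(30 + J)))
K(q, M) = 7 - sqrt(M + q)/4
sqrt(-744583 + K(h(B), 1155)) = sqrt(-744583 + (7 - sqrt(1155 + 45/(32*(30 + 32)))/4)) = sqrt(-744583 + (7 - sqrt(1155 + 45*(1/32)/62)/4)) = sqrt(-744583 + (7 - sqrt(1155 + 45*(1/32)*(1/62))/4)) = sqrt(-744583 + (7 - sqrt(1155 + 45/1984)/4)) = sqrt(-744583 + (7 - sqrt(71038515)/992)) = sqrt(-744576 - sqrt(71038515)/992)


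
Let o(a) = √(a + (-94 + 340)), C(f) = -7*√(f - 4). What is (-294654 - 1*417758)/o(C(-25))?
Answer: -712412/√(246 - 7*I*√29) ≈ -45029.0 - 3430.0*I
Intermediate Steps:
C(f) = -7*√(-4 + f)
o(a) = √(246 + a) (o(a) = √(a + 246) = √(246 + a))
(-294654 - 1*417758)/o(C(-25)) = (-294654 - 1*417758)/(√(246 - 7*√(-4 - 25))) = (-294654 - 417758)/(√(246 - 7*I*√29)) = -712412/√(246 - 7*I*√29)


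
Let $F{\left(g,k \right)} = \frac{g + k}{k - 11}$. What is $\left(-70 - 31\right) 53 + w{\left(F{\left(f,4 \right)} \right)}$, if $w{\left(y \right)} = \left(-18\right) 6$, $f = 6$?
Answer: $-5461$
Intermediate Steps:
$F{\left(g,k \right)} = \frac{g + k}{-11 + k}$
$w{\left(y \right)} = -108$
$\left(-70 - 31\right) 53 + w{\left(F{\left(f,4 \right)} \right)} = \left(-70 - 31\right) 53 - 108 = \left(-101\right) 53 - 108 = -5353 - 108 = -5461$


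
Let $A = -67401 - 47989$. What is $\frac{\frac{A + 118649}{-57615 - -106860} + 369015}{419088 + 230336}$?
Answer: $\frac{9086073467}{15990442440} \approx 0.56822$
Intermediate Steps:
$A = -115390$
$\frac{\frac{A + 118649}{-57615 - -106860} + 369015}{419088 + 230336} = \frac{\frac{-115390 + 118649}{-57615 - -106860} + 369015}{419088 + 230336} = \frac{\frac{3259}{-57615 + 106860} + 369015}{649424} = \left(\frac{3259}{49245} + 369015\right) \frac{1}{649424} = \frac{18172146934}{49245} \cdot \frac{1}{649424} = \frac{9086073467}{15990442440}$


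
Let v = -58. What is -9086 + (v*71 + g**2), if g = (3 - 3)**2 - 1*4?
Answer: -13188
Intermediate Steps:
g = -4 (g = 0**2 - 4 = 0 - 4 = -4)
-9086 + (v*71 + g**2) = -9086 + (-58*71 + (-4)**2) = -9086 + (-4118 + 16) = -9086 - 4102 = -13188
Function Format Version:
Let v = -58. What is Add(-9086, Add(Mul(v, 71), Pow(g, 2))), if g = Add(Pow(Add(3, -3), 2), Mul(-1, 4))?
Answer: -13188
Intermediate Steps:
g = -4 (g = Add(Pow(0, 2), -4) = Add(0, -4) = -4)
Add(-9086, Add(Mul(v, 71), Pow(g, 2))) = Add(-9086, Add(Mul(-58, 71), Pow(-4, 2))) = Add(-9086, Add(-4118, 16)) = Add(-9086, -4102) = -13188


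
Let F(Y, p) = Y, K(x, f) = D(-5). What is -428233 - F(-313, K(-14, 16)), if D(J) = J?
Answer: -427920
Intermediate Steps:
K(x, f) = -5
-428233 - F(-313, K(-14, 16)) = -428233 - 1*(-313) = -428233 + 313 = -427920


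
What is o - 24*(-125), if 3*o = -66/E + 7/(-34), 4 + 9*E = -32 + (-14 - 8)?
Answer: 8883895/2958 ≈ 3003.3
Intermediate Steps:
E = -58/9 (E = -4/9 + (-32 + (-14 - 8))/9 = -4/9 + (-32 - 22)/9 = -4/9 + (⅑)*(-54) = -4/9 - 6 = -58/9 ≈ -6.4444)
o = 9895/2958 (o = (-66/(-58/9) + 7/(-34))/3 = (-66*(-9/58) + 7*(-1/34))/3 = (297/29 - 7/34)/3 = (⅓)*(9895/986) = 9895/2958 ≈ 3.3452)
o - 24*(-125) = 9895/2958 - 24*(-125) = 9895/2958 + 3000 = 8883895/2958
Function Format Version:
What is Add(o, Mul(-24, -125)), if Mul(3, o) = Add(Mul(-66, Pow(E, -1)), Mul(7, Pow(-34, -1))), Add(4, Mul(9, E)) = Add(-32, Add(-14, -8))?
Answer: Rational(8883895, 2958) ≈ 3003.3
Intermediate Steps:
E = Rational(-58, 9) (E = Add(Rational(-4, 9), Mul(Rational(1, 9), Add(-32, Add(-14, -8)))) = Add(Rational(-4, 9), Mul(Rational(1, 9), Add(-32, -22))) = Add(Rational(-4, 9), Mul(Rational(1, 9), -54)) = Add(Rational(-4, 9), -6) = Rational(-58, 9) ≈ -6.4444)
o = Rational(9895, 2958) (o = Mul(Rational(1, 3), Add(Mul(-66, Pow(Rational(-58, 9), -1)), Mul(7, Pow(-34, -1)))) = Mul(Rational(1, 3), Add(Mul(-66, Rational(-9, 58)), Mul(7, Rational(-1, 34)))) = Mul(Rational(1, 3), Add(Rational(297, 29), Rational(-7, 34))) = Mul(Rational(1, 3), Rational(9895, 986)) = Rational(9895, 2958) ≈ 3.3452)
Add(o, Mul(-24, -125)) = Add(Rational(9895, 2958), Mul(-24, -125)) = Add(Rational(9895, 2958), 3000) = Rational(8883895, 2958)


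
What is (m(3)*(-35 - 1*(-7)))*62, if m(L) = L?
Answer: -5208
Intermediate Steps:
(m(3)*(-35 - 1*(-7)))*62 = (3*(-35 - 1*(-7)))*62 = (3*(-35 + 7))*62 = (3*(-28))*62 = -84*62 = -5208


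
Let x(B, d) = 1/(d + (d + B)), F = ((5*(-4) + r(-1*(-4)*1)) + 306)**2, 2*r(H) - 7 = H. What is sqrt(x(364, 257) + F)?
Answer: sqrt(65503748847)/878 ≈ 291.50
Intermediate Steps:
r(H) = 7/2 + H/2
F = 339889/4 (F = ((5*(-4) + (7/2 + (-1*(-4)*1)/2)) + 306)**2 = ((-20 + (7/2 + (4*1)/2)) + 306)**2 = ((-20 + (7/2 + (1/2)*4)) + 306)**2 = ((-20 + (7/2 + 2)) + 306)**2 = ((-20 + 11/2) + 306)**2 = (-29/2 + 306)**2 = (583/2)**2 = 339889/4 ≈ 84972.)
x(B, d) = 1/(B + 2*d) (x(B, d) = 1/(d + (B + d)) = 1/(B + 2*d))
sqrt(x(364, 257) + F) = sqrt(1/(364 + 2*257) + 339889/4) = sqrt(1/(364 + 514) + 339889/4) = sqrt(1/878 + 339889/4) = sqrt(149211273/1756) = sqrt(65503748847)/878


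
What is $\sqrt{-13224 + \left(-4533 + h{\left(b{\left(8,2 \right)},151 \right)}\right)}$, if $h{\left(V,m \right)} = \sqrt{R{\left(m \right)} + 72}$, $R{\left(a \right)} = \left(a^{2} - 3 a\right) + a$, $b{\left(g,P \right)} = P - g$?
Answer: $\sqrt{-17757 + \sqrt{22571}} \approx 132.69 i$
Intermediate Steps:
$R{\left(a \right)} = a^{2} - 2 a$
$h{\left(V,m \right)} = \sqrt{72 + m \left(-2 + m\right)}$ ($h{\left(V,m \right)} = \sqrt{m \left(-2 + m\right) + 72} = \sqrt{72 + m \left(-2 + m\right)}$)
$\sqrt{-13224 + \left(-4533 + h{\left(b{\left(8,2 \right)},151 \right)}\right)} = \sqrt{-13224 - \left(4533 - \sqrt{72 + 151 \left(-2 + 151\right)}\right)} = \sqrt{-13224 - \left(4533 - \sqrt{72 + 151 \cdot 149}\right)} = \sqrt{-13224 - \left(4533 - \sqrt{72 + 22499}\right)} = \sqrt{-13224 - \left(4533 - \sqrt{22571}\right)} = \sqrt{-17757 + \sqrt{22571}}$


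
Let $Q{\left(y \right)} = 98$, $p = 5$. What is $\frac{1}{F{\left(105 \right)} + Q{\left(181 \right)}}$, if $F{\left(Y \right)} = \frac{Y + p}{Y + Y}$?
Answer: $\frac{21}{2069} \approx 0.01015$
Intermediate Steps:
$F{\left(Y \right)} = \frac{5 + Y}{2 Y}$ ($F{\left(Y \right)} = \frac{Y + 5}{Y + Y} = \frac{5 + Y}{2 Y}$)
$\frac{1}{F{\left(105 \right)} + Q{\left(181 \right)}} = \frac{1}{\frac{5 + 105}{2 \cdot 105} + 98} = \frac{1}{\frac{1}{2} \cdot \frac{1}{105} \cdot 110 + 98} = \frac{1}{\frac{11}{21} + 98} = \frac{1}{\frac{2069}{21}} = \frac{21}{2069}$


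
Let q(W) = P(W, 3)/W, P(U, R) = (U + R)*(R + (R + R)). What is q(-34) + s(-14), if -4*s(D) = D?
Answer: 199/17 ≈ 11.706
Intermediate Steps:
s(D) = -D/4
P(U, R) = 3*R*(R + U) (P(U, R) = (R + U)*(R + 2*R) = (R + U)*(3*R) = 3*R*(R + U))
q(W) = (27 + 9*W)/W (q(W) = (3*3*(3 + W))/W = (27 + 9*W)/W)
q(-34) + s(-14) = (9 + 27/(-34)) - ¼*(-14) = (9 + 27*(-1/34)) + 7/2 = (9 - 27/34) + 7/2 = 279/34 + 7/2 = 199/17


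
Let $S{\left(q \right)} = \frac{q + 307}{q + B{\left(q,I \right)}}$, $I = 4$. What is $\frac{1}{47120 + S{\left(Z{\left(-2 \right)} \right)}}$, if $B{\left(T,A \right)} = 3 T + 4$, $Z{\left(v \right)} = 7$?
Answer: $\frac{16}{754077} \approx 2.1218 \cdot 10^{-5}$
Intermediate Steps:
$B{\left(T,A \right)} = 4 + 3 T$
$S{\left(q \right)} = \frac{307 + q}{4 + 4 q}$ ($S{\left(q \right)} = \frac{q + 307}{q + \left(4 + 3 q\right)} = \frac{307 + q}{4 + 4 q}$)
$\frac{1}{47120 + S{\left(Z{\left(-2 \right)} \right)}} = \frac{1}{47120 + \frac{307 + 7}{4 \left(1 + 7\right)}} = \frac{1}{47120 + \frac{1}{4} \cdot \frac{1}{8} \cdot 314} = \frac{1}{47120 + \frac{157}{16}} = \frac{1}{\frac{754077}{16}} = \frac{16}{754077}$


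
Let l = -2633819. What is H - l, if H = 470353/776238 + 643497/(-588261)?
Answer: 400893991664730163/152210180706 ≈ 2.6338e+6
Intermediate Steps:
H = -74272166051/152210180706 (H = 470353*(1/776238) + 643497*(-1/588261) = 470353/776238 - 214499/196087 = -74272166051/152210180706 ≈ -0.48796)
H - l = -74272166051/152210180706 - 1*(-2633819) = -74272166051/152210180706 + 2633819 = 400893991664730163/152210180706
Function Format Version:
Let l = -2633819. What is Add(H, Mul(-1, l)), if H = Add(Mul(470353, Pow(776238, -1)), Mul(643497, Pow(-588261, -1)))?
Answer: Rational(400893991664730163, 152210180706) ≈ 2.6338e+6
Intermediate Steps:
H = Rational(-74272166051, 152210180706) (H = Add(Mul(470353, Rational(1, 776238)), Mul(643497, Rational(-1, 588261))) = Add(Rational(470353, 776238), Rational(-214499, 196087)) = Rational(-74272166051, 152210180706) ≈ -0.48796)
Add(H, Mul(-1, l)) = Add(Rational(-74272166051, 152210180706), Mul(-1, -2633819)) = Add(Rational(-74272166051, 152210180706), 2633819) = Rational(400893991664730163, 152210180706)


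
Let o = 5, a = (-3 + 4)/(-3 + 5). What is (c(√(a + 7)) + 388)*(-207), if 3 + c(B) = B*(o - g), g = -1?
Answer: -79695 - 621*√30 ≈ -83096.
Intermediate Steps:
a = ½ (a = 1/2 = 1*(½) = ½ ≈ 0.50000)
c(B) = -3 + 6*B (c(B) = -3 + B*(5 - 1*(-1)) = -3 + B*(5 + 1) = -3 + B*6 = -3 + 6*B)
(c(√(a + 7)) + 388)*(-207) = ((-3 + 6*√(½ + 7)) + 388)*(-207) = ((-3 + 6*√(15/2)) + 388)*(-207) = ((-3 + 6*(√30/2)) + 388)*(-207) = ((-3 + 3*√30) + 388)*(-207) = (385 + 3*√30)*(-207) = -79695 - 621*√30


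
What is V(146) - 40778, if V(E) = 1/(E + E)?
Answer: -11907175/292 ≈ -40778.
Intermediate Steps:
V(E) = 1/(2*E)
V(146) - 40778 = (1/2)/146 - 40778 = (1/2)*(1/146) - 40778 = 1/292 - 40778 = -11907175/292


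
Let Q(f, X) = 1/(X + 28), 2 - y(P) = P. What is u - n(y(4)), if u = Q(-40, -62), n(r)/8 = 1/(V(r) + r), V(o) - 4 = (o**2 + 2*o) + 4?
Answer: -139/102 ≈ -1.3627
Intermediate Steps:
y(P) = 2 - P
V(o) = 8 + o**2 + 2*o (V(o) = 4 + ((o**2 + 2*o) + 4) = 4 + (4 + o**2 + 2*o) = 8 + o**2 + 2*o)
n(r) = 8/(8 + r**2 + 3*r) (n(r) = 8/((8 + r**2 + 2*r) + r) = 8/(8 + r**2 + 3*r))
Q(f, X) = 1/(28 + X)
u = -1/34 (u = 1/(28 - 62) = 1/(-34) = -1/34 ≈ -0.029412)
u - n(y(4)) = -1/34 - 8/(8 + (2 - 1*4)**2 + 3*(2 - 1*4)) = -1/34 - 8/(8 + (2 - 4)**2 + 3*(2 - 4)) = -1/34 - 8/(8 + (-2)**2 + 3*(-2)) = -1/34 - 8/(8 + 4 - 6) = -1/34 - 8/6 = -1/34 - 1*4/3 = -1/34 - 4/3 = -139/102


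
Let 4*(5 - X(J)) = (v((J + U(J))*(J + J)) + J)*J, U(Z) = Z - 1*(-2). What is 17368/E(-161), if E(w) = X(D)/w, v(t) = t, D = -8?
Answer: -121576/19 ≈ -6398.7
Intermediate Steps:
U(Z) = 2 + Z (U(Z) = Z + 2 = 2 + Z)
X(J) = 5 - J*(J + 2*J*(2 + 2*J))/4 (X(J) = 5 - ((J + (2 + J))*(J + J) + J)*J/4 = 5 - ((2 + 2*J)*(2*J) + J)*J/4 = 5 - (2*J*(2 + 2*J) + J)*J/4 = 5 - (J + 2*J*(2 + 2*J))*J/4 = 5 - J*(J + 2*J*(2 + 2*J))/4)
E(w) = 437/w (E(w) = (5 - 1*(-8)³ - 5/4*(-8)²)/w = (5 - 1*(-512) - 5/4*64)/w = (5 + 512 - 80)/w = 437/w)
17368/E(-161) = 17368/((437/(-161))) = 17368/((437*(-1/161))) = 17368/(-19/7) = 17368*(-7/19) = -121576/19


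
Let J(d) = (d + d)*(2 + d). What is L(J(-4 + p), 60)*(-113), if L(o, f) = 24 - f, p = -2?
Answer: 4068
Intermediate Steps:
J(d) = 2*d*(2 + d) (J(d) = (2*d)*(2 + d) = 2*d*(2 + d))
L(J(-4 + p), 60)*(-113) = (24 - 1*60)*(-113) = (24 - 60)*(-113) = -36*(-113) = 4068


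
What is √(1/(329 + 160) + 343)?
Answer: 4*√5126187/489 ≈ 18.520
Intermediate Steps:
√(1/(329 + 160) + 343) = √(1/489 + 343) = √(167728/489) = 4*√5126187/489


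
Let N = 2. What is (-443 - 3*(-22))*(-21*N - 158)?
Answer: 75400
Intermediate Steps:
(-443 - 3*(-22))*(-21*N - 158) = (-443 - 3*(-22))*(-21*2 - 158) = (-443 + 66)*(-42 - 158) = -377*(-200) = 75400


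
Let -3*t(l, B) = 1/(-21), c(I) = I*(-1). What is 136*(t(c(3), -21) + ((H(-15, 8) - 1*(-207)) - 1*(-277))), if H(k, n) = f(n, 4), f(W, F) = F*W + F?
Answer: 4455496/63 ≈ 70722.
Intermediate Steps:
c(I) = -I
f(W, F) = F + F*W
t(l, B) = 1/63 (t(l, B) = -1/3/(-21) = -1/3*(-1/21) = 1/63)
H(k, n) = 4 + 4*n (H(k, n) = 4*(1 + n) = 4 + 4*n)
136*(t(c(3), -21) + ((H(-15, 8) - 1*(-207)) - 1*(-277))) = 136*(1/63 + (((4 + 4*8) - 1*(-207)) - 1*(-277))) = 136*(1/63 + (((4 + 32) + 207) + 277)) = 136*(1/63 + ((36 + 207) + 277)) = 136*(1/63 + (243 + 277)) = 136*(1/63 + 520) = 136*(32761/63) = 4455496/63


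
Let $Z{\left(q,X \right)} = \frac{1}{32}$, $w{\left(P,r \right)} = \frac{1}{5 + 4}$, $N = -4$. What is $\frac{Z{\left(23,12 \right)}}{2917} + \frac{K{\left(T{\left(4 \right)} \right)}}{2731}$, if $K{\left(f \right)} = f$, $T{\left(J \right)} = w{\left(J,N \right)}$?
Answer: $\frac{117923}{2294302176} \approx 5.1398 \cdot 10^{-5}$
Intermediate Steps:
$w{\left(P,r \right)} = \frac{1}{9}$
$T{\left(J \right)} = \frac{1}{9}$
$Z{\left(q,X \right)} = \frac{1}{32}$
$\frac{Z{\left(23,12 \right)}}{2917} + \frac{K{\left(T{\left(4 \right)} \right)}}{2731} = \frac{1}{32 \cdot 2917} + \frac{1}{9 \cdot 2731} = \frac{1}{32} \cdot \frac{1}{2917} + \frac{1}{9} \cdot \frac{1}{2731} = \frac{1}{93344} + \frac{1}{24579} = \frac{117923}{2294302176}$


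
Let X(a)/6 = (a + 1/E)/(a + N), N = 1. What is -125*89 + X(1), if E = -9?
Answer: -33367/3 ≈ -11122.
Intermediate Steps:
X(a) = 6*(-⅑ + a)/(1 + a) (X(a) = 6*((a + 1/(-9))/(a + 1)) = 6*((a - ⅑)/(1 + a)) = 6*((-⅑ + a)/(1 + a)) = 6*(-⅑ + a)/(1 + a))
-125*89 + X(1) = -125*89 + 2*(-1 + 9*1)/(3*(1 + 1)) = -11125 + (⅔)*(-1 + 9)/2 = -11125 + (⅔)*(½)*8 = -11125 + 8/3 = -33367/3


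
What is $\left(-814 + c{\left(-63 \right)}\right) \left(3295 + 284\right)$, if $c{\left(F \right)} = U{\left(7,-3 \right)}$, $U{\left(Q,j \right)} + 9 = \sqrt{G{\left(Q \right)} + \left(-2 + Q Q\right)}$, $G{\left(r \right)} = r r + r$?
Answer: $-2945517 + 3579 \sqrt{103} \approx -2.9092 \cdot 10^{6}$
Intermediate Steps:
$G{\left(r \right)} = r + r^{2}$ ($G{\left(r \right)} = r^{2} + r = r + r^{2}$)
$U{\left(Q,j \right)} = -9 + \sqrt{-2 + Q^{2} + Q \left(1 + Q\right)}$ ($U{\left(Q,j \right)} = -9 + \sqrt{Q \left(1 + Q\right) + \left(-2 + Q Q\right)} = -9 + \sqrt{Q \left(1 + Q\right) + \left(-2 + Q^{2}\right)} = -9 + \sqrt{-2 + Q^{2} + Q \left(1 + Q\right)}$)
$c{\left(F \right)} = -9 + \sqrt{103}$ ($c{\left(F \right)} = -9 + \sqrt{-2 + 7 + 2 \cdot 7^{2}} = -9 + \sqrt{-2 + 7 + 2 \cdot 49} = -9 + \sqrt{-2 + 7 + 98} = -9 + \sqrt{103}$)
$\left(-814 + c{\left(-63 \right)}\right) \left(3295 + 284\right) = \left(-814 - \left(9 - \sqrt{103}\right)\right) \left(3295 + 284\right) = \left(-823 + \sqrt{103}\right) 3579 = -2945517 + 3579 \sqrt{103}$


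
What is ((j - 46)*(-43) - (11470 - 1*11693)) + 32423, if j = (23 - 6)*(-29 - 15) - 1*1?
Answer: 66831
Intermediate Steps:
j = -749 (j = 17*(-44) - 1 = -748 - 1 = -749)
((j - 46)*(-43) - (11470 - 1*11693)) + 32423 = ((-749 - 46)*(-43) - (11470 - 1*11693)) + 32423 = (-795*(-43) - (11470 - 11693)) + 32423 = (34185 - 1*(-223)) + 32423 = (34185 + 223) + 32423 = 34408 + 32423 = 66831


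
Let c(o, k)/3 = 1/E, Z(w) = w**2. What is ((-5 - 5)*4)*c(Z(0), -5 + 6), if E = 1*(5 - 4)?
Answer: -120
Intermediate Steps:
E = 1 (E = 1*1 = 1)
c(o, k) = 3 (c(o, k) = 3*(1/1) = 3*(1*1) = 3*1 = 3)
((-5 - 5)*4)*c(Z(0), -5 + 6) = ((-5 - 5)*4)*3 = -10*4*3 = -40*3 = -120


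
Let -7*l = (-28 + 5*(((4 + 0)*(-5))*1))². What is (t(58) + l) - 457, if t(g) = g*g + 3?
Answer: 3986/7 ≈ 569.43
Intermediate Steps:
t(g) = 3 + g² (t(g) = g² + 3 = 3 + g²)
l = -16384/7 (l = -(-28 + 5*(((4 + 0)*(-5))*1))²/7 = -(-28 + 5*((4*(-5))*1))²/7 = -(-28 + 5*(-20*1))²/7 = -(-28 + 5*(-20))²/7 = -(-28 - 100)²/7 = -⅐*(-128)² = -⅐*16384 = -16384/7 ≈ -2340.6)
(t(58) + l) - 457 = ((3 + 58²) - 16384/7) - 457 = ((3 + 3364) - 16384/7) - 457 = (3367 - 16384/7) - 457 = 7185/7 - 457 = 3986/7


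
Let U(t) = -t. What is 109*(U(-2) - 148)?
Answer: -15914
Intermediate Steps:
109*(U(-2) - 148) = 109*(-1*(-2) - 148) = 109*(2 - 148) = 109*(-146) = -15914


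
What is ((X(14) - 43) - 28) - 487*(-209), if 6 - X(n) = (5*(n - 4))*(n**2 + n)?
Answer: 91218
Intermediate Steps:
X(n) = 6 - (-20 + 5*n)*(n + n**2) (X(n) = 6 - 5*(n - 4)*(n**2 + n) = 6 - 5*(-4 + n)*(n + n**2) = 6 - (-20 + 5*n)*(n + n**2))
((X(14) - 43) - 28) - 487*(-209) = (((6 - 5*14**3 + 15*14**2 + 20*14) - 43) - 28) - 487*(-209) = (((6 - 5*2744 + 15*196 + 280) - 43) - 28) + 101783 = (((6 - 13720 + 2940 + 280) - 43) - 28) + 101783 = ((-10494 - 43) - 28) + 101783 = (-10537 - 28) + 101783 = -10565 + 101783 = 91218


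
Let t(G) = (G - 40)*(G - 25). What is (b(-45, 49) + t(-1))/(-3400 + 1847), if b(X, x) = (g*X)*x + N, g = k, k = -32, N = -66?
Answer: -71560/1553 ≈ -46.079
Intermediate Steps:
g = -32
b(X, x) = -66 - 32*X*x (b(X, x) = (-32*X)*x - 66 = -32*X*x - 66 = -66 - 32*X*x)
t(G) = (-40 + G)*(-25 + G)
(b(-45, 49) + t(-1))/(-3400 + 1847) = ((-66 - 32*(-45)*49) + (1000 + (-1)**2 - 65*(-1)))/(-3400 + 1847) = ((-66 + 70560) + (1000 + 1 + 65))/(-1553) = (70494 + 1066)*(-1/1553) = 71560*(-1/1553) = -71560/1553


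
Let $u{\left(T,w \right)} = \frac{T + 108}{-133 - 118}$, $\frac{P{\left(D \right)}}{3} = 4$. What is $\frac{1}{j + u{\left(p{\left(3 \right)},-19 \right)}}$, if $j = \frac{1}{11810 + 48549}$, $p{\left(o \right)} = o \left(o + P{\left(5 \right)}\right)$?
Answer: $- \frac{15150109}{9234676} \approx -1.6406$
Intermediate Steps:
$P{\left(D \right)} = 12$ ($P{\left(D \right)} = 3 \cdot 4 = 12$)
$p{\left(o \right)} = o \left(12 + o\right)$ ($p{\left(o \right)} = o \left(o + 12\right) = o \left(12 + o\right)$)
$u{\left(T,w \right)} = - \frac{108}{251} - \frac{T}{251}$ ($u{\left(T,w \right)} = \frac{108 + T}{-251} = \left(108 + T\right) \left(- \frac{1}{251}\right) = - \frac{108}{251} - \frac{T}{251}$)
$j = \frac{1}{60359} \approx 1.6568 \cdot 10^{-5}$
$\frac{1}{j + u{\left(p{\left(3 \right)},-19 \right)}} = \frac{1}{\frac{1}{60359} - \left(\frac{108}{251} + \frac{3 \left(12 + 3\right)}{251}\right)} = \frac{1}{\frac{1}{60359} - \left(\frac{108}{251} + \frac{3 \cdot 15}{251}\right)} = \frac{1}{\frac{1}{60359} - \frac{153}{251}} = \frac{1}{- \frac{9234676}{15150109}} = - \frac{15150109}{9234676}$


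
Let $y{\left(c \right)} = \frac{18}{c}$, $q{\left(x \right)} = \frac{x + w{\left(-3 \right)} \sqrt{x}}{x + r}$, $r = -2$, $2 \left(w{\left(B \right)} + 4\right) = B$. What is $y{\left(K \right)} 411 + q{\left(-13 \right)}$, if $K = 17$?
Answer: $\frac{111191}{255} + \frac{11 i \sqrt{13}}{30} \approx 436.04 + 1.322 i$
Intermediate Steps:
$w{\left(B \right)} = -4 + \frac{B}{2}$
$q{\left(x \right)} = \frac{x - \frac{11 \sqrt{x}}{2}}{-2 + x}$ ($q{\left(x \right)} = \frac{x + \left(-4 + \frac{1}{2} \left(-3\right)\right) \sqrt{x}}{x - 2} = \frac{x + \left(-4 - \frac{3}{2}\right) \sqrt{x}}{-2 + x} = \frac{x - \frac{11 \sqrt{x}}{2}}{-2 + x}$)
$y{\left(K \right)} 411 + q{\left(-13 \right)} = \frac{18}{17} \cdot 411 + \frac{-13 - \frac{11 \sqrt{-13}}{2}}{-2 - 13} = 18 \cdot \frac{1}{17} \cdot 411 + \frac{-13 - \frac{11 i \sqrt{13}}{2}}{-15} = \frac{18}{17} \cdot 411 - \frac{-13 - \frac{11 i \sqrt{13}}{2}}{15} = \frac{7398}{17} + \left(\frac{13}{15} + \frac{11 i \sqrt{13}}{30}\right) = \frac{111191}{255} + \frac{11 i \sqrt{13}}{30}$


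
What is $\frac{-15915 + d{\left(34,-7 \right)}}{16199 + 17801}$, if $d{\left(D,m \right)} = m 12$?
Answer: $- \frac{15999}{34000} \approx -0.47056$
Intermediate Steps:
$d{\left(D,m \right)} = 12 m$
$\frac{-15915 + d{\left(34,-7 \right)}}{16199 + 17801} = \frac{-15915 + 12 \left(-7\right)}{16199 + 17801} = \frac{-15915 - 84}{34000} = \left(-15999\right) \frac{1}{34000} = - \frac{15999}{34000}$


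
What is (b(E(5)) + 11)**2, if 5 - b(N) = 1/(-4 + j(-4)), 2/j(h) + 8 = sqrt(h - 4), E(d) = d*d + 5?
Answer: 2*(17940*sqrt(2) + 33863*I)/(136*sqrt(2) + 257*I) ≈ 263.63 - 0.14307*I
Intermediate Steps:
E(d) = 5 + d**2 (E(d) = d**2 + 5 = 5 + d**2)
j(h) = 2/(-8 + sqrt(-4 + h)) (j(h) = 2/(-8 + sqrt(h - 4)) = 2/(-8 + sqrt(-4 + h)))
b(N) = 5 - 1/(-4 + 2/(-8 + 2*I*sqrt(2))) (b(N) = 5 - 1/(-4 + 2/(-8 + sqrt(-4 - 4))) = 5 - 1/(-4 + 2/(-8 + sqrt(-8))) = 5 - 1/(-4 + 2/(-8 + 2*I*sqrt(2))))
(b(E(5)) + 11)**2 = ((1681/321 - I*sqrt(2)/321) + 11)**2 = (5212/321 - I*sqrt(2)/321)**2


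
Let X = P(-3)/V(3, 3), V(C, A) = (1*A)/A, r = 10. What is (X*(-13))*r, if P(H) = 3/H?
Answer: 130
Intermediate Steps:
V(C, A) = 1 (V(C, A) = A/A = 1)
X = -1 (X = (3/(-3))/1 = (3*(-1/3))*1 = -1*1 = -1)
(X*(-13))*r = -1*(-13)*10 = 13*10 = 130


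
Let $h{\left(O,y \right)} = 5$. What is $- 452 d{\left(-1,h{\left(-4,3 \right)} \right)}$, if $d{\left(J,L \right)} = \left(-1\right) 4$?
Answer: $1808$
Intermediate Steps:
$d{\left(J,L \right)} = -4$
$- 452 d{\left(-1,h{\left(-4,3 \right)} \right)} = \left(-452\right) \left(-4\right) = 1808$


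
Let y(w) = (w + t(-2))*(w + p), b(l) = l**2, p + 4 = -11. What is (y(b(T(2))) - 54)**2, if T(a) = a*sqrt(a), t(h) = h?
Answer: 9216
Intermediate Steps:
p = -15 (p = -4 - 11 = -15)
T(a) = a**(3/2)
y(w) = (-15 + w)*(-2 + w) (y(w) = (w - 2)*(w - 15) = (-2 + w)*(-15 + w) = (-15 + w)*(-2 + w))
(y(b(T(2))) - 54)**2 = ((30 + ((2**(3/2))**2)**2 - 17*(2**(3/2))**2) - 54)**2 = ((30 + ((2*sqrt(2))**2)**2 - 17*(2*sqrt(2))**2) - 54)**2 = ((30 + 8**2 - 17*8) - 54)**2 = ((30 + 64 - 136) - 54)**2 = (-42 - 54)**2 = (-96)**2 = 9216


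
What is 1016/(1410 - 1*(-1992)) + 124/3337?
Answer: 1906120/5676237 ≈ 0.33581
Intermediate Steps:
1016/(1410 - 1*(-1992)) + 124/3337 = 1016/(1410 + 1992) + 124*(1/3337) = 1016/3402 + 124/3337 = 1016*(1/3402) + 124/3337 = 508/1701 + 124/3337 = 1906120/5676237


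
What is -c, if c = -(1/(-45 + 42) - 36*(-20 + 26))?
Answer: -649/3 ≈ -216.33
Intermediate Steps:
c = 649/3 (c = -(1/(-3) - 36*6) = -(-1/3 - 216) = -1*(-649/3) = 649/3 ≈ 216.33)
-c = -1*649/3 = -649/3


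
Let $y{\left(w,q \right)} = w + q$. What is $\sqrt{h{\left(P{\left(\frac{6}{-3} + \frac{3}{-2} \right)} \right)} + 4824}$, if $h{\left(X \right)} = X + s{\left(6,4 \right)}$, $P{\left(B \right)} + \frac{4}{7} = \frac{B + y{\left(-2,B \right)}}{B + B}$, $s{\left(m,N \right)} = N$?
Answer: $\frac{\sqrt{236607}}{7} \approx 69.489$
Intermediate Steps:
$y{\left(w,q \right)} = q + w$
$P{\left(B \right)} = - \frac{4}{7} + \frac{-2 + 2 B}{2 B}$ ($P{\left(B \right)} = - \frac{4}{7} + \frac{B + \left(B - 2\right)}{B + B} = - \frac{4}{7} + \frac{B + \left(-2 + B\right)}{2 B} = - \frac{4}{7} + \left(-2 + 2 B\right) \frac{1}{2 B} = - \frac{4}{7} + \frac{-2 + 2 B}{2 B}$)
$h{\left(X \right)} = 4 + X$ ($h{\left(X \right)} = X + 4 = 4 + X$)
$\sqrt{h{\left(P{\left(\frac{6}{-3} + \frac{3}{-2} \right)} \right)} + 4824} = \sqrt{\left(4 + \left(\frac{3}{7} - \frac{1}{\frac{6}{-3} + \frac{3}{-2}}\right)\right) + 4824} = \sqrt{\left(4 + \left(\frac{3}{7} - \frac{1}{6 \left(- \frac{1}{3}\right) + 3 \left(- \frac{1}{2}\right)}\right)\right) + 4824} = \sqrt{\left(4 + \left(\frac{3}{7} - \frac{1}{-2 - \frac{3}{2}}\right)\right) + 4824} = \sqrt{\left(4 + \left(\frac{3}{7} - \frac{1}{- \frac{7}{2}}\right)\right) + 4824} = \sqrt{\left(4 + \left(\frac{3}{7} - - \frac{2}{7}\right)\right) + 4824} = \sqrt{\left(4 + \left(\frac{3}{7} + \frac{2}{7}\right)\right) + 4824} = \sqrt{\left(4 + \frac{5}{7}\right) + 4824} = \sqrt{\frac{33}{7} + 4824} = \sqrt{\frac{33801}{7}} = \frac{\sqrt{236607}}{7}$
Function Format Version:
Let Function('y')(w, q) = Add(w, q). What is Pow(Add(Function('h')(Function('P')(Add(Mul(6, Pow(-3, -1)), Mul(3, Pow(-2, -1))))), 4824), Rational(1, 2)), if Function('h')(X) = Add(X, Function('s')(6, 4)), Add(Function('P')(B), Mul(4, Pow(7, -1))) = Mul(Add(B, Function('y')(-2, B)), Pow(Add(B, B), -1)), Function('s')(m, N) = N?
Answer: Mul(Rational(1, 7), Pow(236607, Rational(1, 2))) ≈ 69.489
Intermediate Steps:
Function('y')(w, q) = Add(q, w)
Function('P')(B) = Add(Rational(-4, 7), Mul(Rational(1, 2), Pow(B, -1), Add(-2, Mul(2, B)))) (Function('P')(B) = Add(Rational(-4, 7), Mul(Add(B, Add(B, -2)), Pow(Add(B, B), -1))) = Add(Rational(-4, 7), Mul(Add(B, Add(-2, B)), Pow(Mul(2, B), -1))) = Add(Rational(-4, 7), Mul(Add(-2, Mul(2, B)), Mul(Rational(1, 2), Pow(B, -1)))) = Add(Rational(-4, 7), Mul(Rational(1, 2), Pow(B, -1), Add(-2, Mul(2, B)))))
Function('h')(X) = Add(4, X) (Function('h')(X) = Add(X, 4) = Add(4, X))
Pow(Add(Function('h')(Function('P')(Add(Mul(6, Pow(-3, -1)), Mul(3, Pow(-2, -1))))), 4824), Rational(1, 2)) = Pow(Add(Add(4, Add(Rational(3, 7), Mul(-1, Pow(Add(Mul(6, Pow(-3, -1)), Mul(3, Pow(-2, -1))), -1)))), 4824), Rational(1, 2)) = Pow(Add(Add(4, Add(Rational(3, 7), Mul(-1, Pow(Add(Mul(6, Rational(-1, 3)), Mul(3, Rational(-1, 2))), -1)))), 4824), Rational(1, 2)) = Pow(Add(Add(4, Add(Rational(3, 7), Mul(-1, Pow(Add(-2, Rational(-3, 2)), -1)))), 4824), Rational(1, 2)) = Pow(Add(Add(4, Add(Rational(3, 7), Mul(-1, Pow(Rational(-7, 2), -1)))), 4824), Rational(1, 2)) = Pow(Add(Add(4, Add(Rational(3, 7), Mul(-1, Rational(-2, 7)))), 4824), Rational(1, 2)) = Pow(Add(Add(4, Add(Rational(3, 7), Rational(2, 7))), 4824), Rational(1, 2)) = Pow(Add(Add(4, Rational(5, 7)), 4824), Rational(1, 2)) = Pow(Add(Rational(33, 7), 4824), Rational(1, 2)) = Pow(Rational(33801, 7), Rational(1, 2)) = Mul(Rational(1, 7), Pow(236607, Rational(1, 2)))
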